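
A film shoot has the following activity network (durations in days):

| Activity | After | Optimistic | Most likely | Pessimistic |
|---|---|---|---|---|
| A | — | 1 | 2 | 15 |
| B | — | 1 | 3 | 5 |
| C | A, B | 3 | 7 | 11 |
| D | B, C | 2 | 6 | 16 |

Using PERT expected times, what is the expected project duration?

18 days

te_A = (1 + 4·2 + 15)/6 = 24/6 = 4
te_B = (1 + 4·3 + 5)/6 = 18/6 = 3
te_C = (3 + 4·7 + 11)/6 = 42/6 = 7
te_D = (2 + 4·6 + 16)/6 = 42/6 = 7

Forward pass:
ES_A = 0; EF_A = 4
ES_B = 0; EF_B = 3
ES_C = max(EF_A=4, EF_B=3) = 4; EF_C = 4+7 = 11
ES_D = max(EF_B=3, EF_C=11) = 11; EF_D = 11+7 = 18
Expected project duration μ = 18 days. Critical path: A → C → D.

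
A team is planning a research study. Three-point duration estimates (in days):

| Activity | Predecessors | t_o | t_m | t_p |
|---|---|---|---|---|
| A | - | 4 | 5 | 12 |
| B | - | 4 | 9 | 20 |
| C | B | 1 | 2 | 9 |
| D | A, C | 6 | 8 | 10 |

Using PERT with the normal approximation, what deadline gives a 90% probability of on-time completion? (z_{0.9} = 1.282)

te_A = (4 + 4·5 + 12)/6 = 36/6 = 6; σ²_A = ((12−4)/6)² = 1.778
te_B = (4 + 4·9 + 20)/6 = 60/6 = 10; σ²_B = ((20−4)/6)² = 7.111
te_C = (1 + 4·2 + 9)/6 = 18/6 = 3; σ²_C = ((9−1)/6)² = 1.778
te_D = (6 + 4·8 + 10)/6 = 48/6 = 8; σ²_D = ((10−6)/6)² = 0.444

Forward pass:
ES_A = 0; EF_A = 6
ES_B = 0; EF_B = 10
ES_C = 10; EF_C = 10+3 = 13
ES_D = max(EF_A=6, EF_C=13) = 13; EF_D = 13+8 = 21
Expected project duration μ = 21 days. Critical path: B → C → D.

Variance along critical path = 7.111 + 1.778 + 0.444 = 9.333; σ = 3.055 days.
D = μ + z·σ = 21 + 1.282·3.055 = 24.9 days

24.9 days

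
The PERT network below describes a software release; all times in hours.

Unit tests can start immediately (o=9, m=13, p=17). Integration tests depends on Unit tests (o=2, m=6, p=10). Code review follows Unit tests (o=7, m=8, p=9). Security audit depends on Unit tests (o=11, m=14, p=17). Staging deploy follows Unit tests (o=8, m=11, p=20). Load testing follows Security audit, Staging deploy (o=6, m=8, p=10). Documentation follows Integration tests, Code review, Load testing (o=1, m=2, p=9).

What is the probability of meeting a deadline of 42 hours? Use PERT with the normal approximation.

0.963

te_Unit tests = (9 + 4·13 + 17)/6 = 78/6 = 13; σ²_Unit tests = ((17−9)/6)² = 1.778
te_Integration tests = (2 + 4·6 + 10)/6 = 36/6 = 6; σ²_Integration tests = ((10−2)/6)² = 1.778
te_Code review = (7 + 4·8 + 9)/6 = 48/6 = 8; σ²_Code review = ((9−7)/6)² = 0.111
te_Security audit = (11 + 4·14 + 17)/6 = 84/6 = 14; σ²_Security audit = ((17−11)/6)² = 1.000
te_Staging deploy = (8 + 4·11 + 20)/6 = 72/6 = 12; σ²_Staging deploy = ((20−8)/6)² = 4.000
te_Load testing = (6 + 4·8 + 10)/6 = 48/6 = 8; σ²_Load testing = ((10−6)/6)² = 0.444
te_Documentation = (1 + 4·2 + 9)/6 = 18/6 = 3; σ²_Documentation = ((9−1)/6)² = 1.778

Forward pass:
ES_Unit tests = 0; EF_Unit tests = 13
ES_Integration tests = 13; EF_Integration tests = 13+6 = 19
ES_Code review = 13; EF_Code review = 13+8 = 21
ES_Security audit = 13; EF_Security audit = 13+14 = 27
ES_Staging deploy = 13; EF_Staging deploy = 13+12 = 25
ES_Load testing = max(EF_Security audit=27, EF_Staging deploy=25) = 27; EF_Load testing = 27+8 = 35
ES_Documentation = max(EF_Integration tests=19, EF_Code review=21, EF_Load testing=35) = 35; EF_Documentation = 35+3 = 38
Expected project duration μ = 38 hours. Critical path: Unit tests → Security audit → Load testing → Documentation.

Variance along critical path = 1.778 + 1.000 + 0.444 + 1.778 = 5.000; σ = √5.000 = 2.236 hours.
Z = (42 − 38) / 2.236 = 1.789
P(T ≤ 42) = Φ(1.789) ≈ 0.963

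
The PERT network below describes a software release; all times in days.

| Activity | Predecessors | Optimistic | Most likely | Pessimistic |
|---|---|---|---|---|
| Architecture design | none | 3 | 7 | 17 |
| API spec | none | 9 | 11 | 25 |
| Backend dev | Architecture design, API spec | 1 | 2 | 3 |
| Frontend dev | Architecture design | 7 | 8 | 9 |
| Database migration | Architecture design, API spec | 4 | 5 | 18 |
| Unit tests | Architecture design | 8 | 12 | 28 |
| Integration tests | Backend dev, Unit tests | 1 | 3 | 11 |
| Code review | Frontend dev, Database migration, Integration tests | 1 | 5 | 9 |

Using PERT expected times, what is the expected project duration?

te_Architecture design = (3 + 4·7 + 17)/6 = 48/6 = 8
te_API spec = (9 + 4·11 + 25)/6 = 78/6 = 13
te_Backend dev = (1 + 4·2 + 3)/6 = 12/6 = 2
te_Frontend dev = (7 + 4·8 + 9)/6 = 48/6 = 8
te_Database migration = (4 + 4·5 + 18)/6 = 42/6 = 7
te_Unit tests = (8 + 4·12 + 28)/6 = 84/6 = 14
te_Integration tests = (1 + 4·3 + 11)/6 = 24/6 = 4
te_Code review = (1 + 4·5 + 9)/6 = 30/6 = 5

Forward pass:
ES_Architecture design = 0; EF_Architecture design = 8
ES_API spec = 0; EF_API spec = 13
ES_Backend dev = max(EF_Architecture design=8, EF_API spec=13) = 13; EF_Backend dev = 13+2 = 15
ES_Frontend dev = 8; EF_Frontend dev = 8+8 = 16
ES_Database migration = max(EF_Architecture design=8, EF_API spec=13) = 13; EF_Database migration = 13+7 = 20
ES_Unit tests = 8; EF_Unit tests = 8+14 = 22
ES_Integration tests = max(EF_Backend dev=15, EF_Unit tests=22) = 22; EF_Integration tests = 22+4 = 26
ES_Code review = max(EF_Frontend dev=16, EF_Database migration=20, EF_Integration tests=26) = 26; EF_Code review = 26+5 = 31
Expected project duration μ = 31 days. Critical path: Architecture design → Unit tests → Integration tests → Code review.

31 days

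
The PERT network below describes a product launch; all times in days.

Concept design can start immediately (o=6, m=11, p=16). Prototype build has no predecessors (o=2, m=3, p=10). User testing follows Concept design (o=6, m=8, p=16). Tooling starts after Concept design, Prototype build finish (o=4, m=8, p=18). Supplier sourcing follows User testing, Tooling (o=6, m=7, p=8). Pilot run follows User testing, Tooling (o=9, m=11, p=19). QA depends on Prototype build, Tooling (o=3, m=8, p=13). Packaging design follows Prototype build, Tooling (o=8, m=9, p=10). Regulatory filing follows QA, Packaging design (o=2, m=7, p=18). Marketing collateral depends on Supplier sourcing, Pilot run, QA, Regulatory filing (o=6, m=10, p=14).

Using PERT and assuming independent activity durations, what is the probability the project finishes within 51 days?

0.832

te_Concept design = (6 + 4·11 + 16)/6 = 66/6 = 11; σ²_Concept design = ((16−6)/6)² = 2.778
te_Prototype build = (2 + 4·3 + 10)/6 = 24/6 = 4; σ²_Prototype build = ((10−2)/6)² = 1.778
te_User testing = (6 + 4·8 + 16)/6 = 54/6 = 9; σ²_User testing = ((16−6)/6)² = 2.778
te_Tooling = (4 + 4·8 + 18)/6 = 54/6 = 9; σ²_Tooling = ((18−4)/6)² = 5.444
te_Supplier sourcing = (6 + 4·7 + 8)/6 = 42/6 = 7; σ²_Supplier sourcing = ((8−6)/6)² = 0.111
te_Pilot run = (9 + 4·11 + 19)/6 = 72/6 = 12; σ²_Pilot run = ((19−9)/6)² = 2.778
te_QA = (3 + 4·8 + 13)/6 = 48/6 = 8; σ²_QA = ((13−3)/6)² = 2.778
te_Packaging design = (8 + 4·9 + 10)/6 = 54/6 = 9; σ²_Packaging design = ((10−8)/6)² = 0.111
te_Regulatory filing = (2 + 4·7 + 18)/6 = 48/6 = 8; σ²_Regulatory filing = ((18−2)/6)² = 7.111
te_Marketing collateral = (6 + 4·10 + 14)/6 = 60/6 = 10; σ²_Marketing collateral = ((14−6)/6)² = 1.778

Forward pass:
ES_Concept design = 0; EF_Concept design = 11
ES_Prototype build = 0; EF_Prototype build = 4
ES_User testing = 11; EF_User testing = 11+9 = 20
ES_Tooling = max(EF_Concept design=11, EF_Prototype build=4) = 11; EF_Tooling = 11+9 = 20
ES_Supplier sourcing = max(EF_User testing=20, EF_Tooling=20) = 20; EF_Supplier sourcing = 20+7 = 27
ES_Pilot run = max(EF_User testing=20, EF_Tooling=20) = 20; EF_Pilot run = 20+12 = 32
ES_QA = max(EF_Prototype build=4, EF_Tooling=20) = 20; EF_QA = 20+8 = 28
ES_Packaging design = max(EF_Prototype build=4, EF_Tooling=20) = 20; EF_Packaging design = 20+9 = 29
ES_Regulatory filing = max(EF_QA=28, EF_Packaging design=29) = 29; EF_Regulatory filing = 29+8 = 37
ES_Marketing collateral = max(EF_Supplier sourcing=27, EF_Pilot run=32, EF_QA=28, EF_Regulatory filing=37) = 37; EF_Marketing collateral = 37+10 = 47
Expected project duration μ = 47 days. Critical path: Concept design → Tooling → Packaging design → Regulatory filing → Marketing collateral.

Variance along critical path = 2.778 + 5.444 + 0.111 + 7.111 + 1.778 = 17.222; σ = √17.222 = 4.150 days.
Z = (51 − 47) / 4.150 = 0.964
P(T ≤ 51) = Φ(0.964) ≈ 0.832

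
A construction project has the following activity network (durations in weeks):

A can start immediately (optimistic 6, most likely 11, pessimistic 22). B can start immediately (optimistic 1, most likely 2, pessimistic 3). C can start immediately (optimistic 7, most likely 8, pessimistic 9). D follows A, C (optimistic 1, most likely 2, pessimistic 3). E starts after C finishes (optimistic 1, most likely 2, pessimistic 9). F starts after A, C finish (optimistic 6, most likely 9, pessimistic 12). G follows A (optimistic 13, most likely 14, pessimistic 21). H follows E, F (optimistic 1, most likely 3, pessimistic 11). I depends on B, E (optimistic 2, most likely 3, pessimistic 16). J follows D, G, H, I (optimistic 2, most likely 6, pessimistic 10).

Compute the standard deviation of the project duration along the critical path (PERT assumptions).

te_A = (6 + 4·11 + 22)/6 = 72/6 = 12; σ²_A = ((22−6)/6)² = 7.111
te_B = (1 + 4·2 + 3)/6 = 12/6 = 2; σ²_B = ((3−1)/6)² = 0.111
te_C = (7 + 4·8 + 9)/6 = 48/6 = 8; σ²_C = ((9−7)/6)² = 0.111
te_D = (1 + 4·2 + 3)/6 = 12/6 = 2; σ²_D = ((3−1)/6)² = 0.111
te_E = (1 + 4·2 + 9)/6 = 18/6 = 3; σ²_E = ((9−1)/6)² = 1.778
te_F = (6 + 4·9 + 12)/6 = 54/6 = 9; σ²_F = ((12−6)/6)² = 1.000
te_G = (13 + 4·14 + 21)/6 = 90/6 = 15; σ²_G = ((21−13)/6)² = 1.778
te_H = (1 + 4·3 + 11)/6 = 24/6 = 4; σ²_H = ((11−1)/6)² = 2.778
te_I = (2 + 4·3 + 16)/6 = 30/6 = 5; σ²_I = ((16−2)/6)² = 5.444
te_J = (2 + 4·6 + 10)/6 = 36/6 = 6; σ²_J = ((10−2)/6)² = 1.778

Forward pass:
ES_A = 0; EF_A = 12
ES_B = 0; EF_B = 2
ES_C = 0; EF_C = 8
ES_D = max(EF_A=12, EF_C=8) = 12; EF_D = 12+2 = 14
ES_E = 8; EF_E = 8+3 = 11
ES_F = max(EF_A=12, EF_C=8) = 12; EF_F = 12+9 = 21
ES_G = 12; EF_G = 12+15 = 27
ES_H = max(EF_E=11, EF_F=21) = 21; EF_H = 21+4 = 25
ES_I = max(EF_B=2, EF_E=11) = 11; EF_I = 11+5 = 16
ES_J = max(EF_D=14, EF_G=27, EF_H=25, EF_I=16) = 27; EF_J = 27+6 = 33
Expected project duration μ = 33 weeks. Critical path: A → G → J.

Variance along critical path = 7.111 + 1.778 + 1.778 = 10.667
σ = √10.667 = 3.266 weeks

3.27 weeks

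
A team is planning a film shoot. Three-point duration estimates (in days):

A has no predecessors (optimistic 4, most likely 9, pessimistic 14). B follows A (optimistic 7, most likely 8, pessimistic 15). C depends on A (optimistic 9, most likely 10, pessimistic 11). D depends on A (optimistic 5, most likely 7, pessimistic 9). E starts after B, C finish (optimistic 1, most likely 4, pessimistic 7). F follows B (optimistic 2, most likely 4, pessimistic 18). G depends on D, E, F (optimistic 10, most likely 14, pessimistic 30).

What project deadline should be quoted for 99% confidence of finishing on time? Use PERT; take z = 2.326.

te_A = (4 + 4·9 + 14)/6 = 54/6 = 9; σ²_A = ((14−4)/6)² = 2.778
te_B = (7 + 4·8 + 15)/6 = 54/6 = 9; σ²_B = ((15−7)/6)² = 1.778
te_C = (9 + 4·10 + 11)/6 = 60/6 = 10; σ²_C = ((11−9)/6)² = 0.111
te_D = (5 + 4·7 + 9)/6 = 42/6 = 7; σ²_D = ((9−5)/6)² = 0.444
te_E = (1 + 4·4 + 7)/6 = 24/6 = 4; σ²_E = ((7−1)/6)² = 1.000
te_F = (2 + 4·4 + 18)/6 = 36/6 = 6; σ²_F = ((18−2)/6)² = 7.111
te_G = (10 + 4·14 + 30)/6 = 96/6 = 16; σ²_G = ((30−10)/6)² = 11.111

Forward pass:
ES_A = 0; EF_A = 9
ES_B = 9; EF_B = 9+9 = 18
ES_C = 9; EF_C = 9+10 = 19
ES_D = 9; EF_D = 9+7 = 16
ES_E = max(EF_B=18, EF_C=19) = 19; EF_E = 19+4 = 23
ES_F = 18; EF_F = 18+6 = 24
ES_G = max(EF_D=16, EF_E=23, EF_F=24) = 24; EF_G = 24+16 = 40
Expected project duration μ = 40 days. Critical path: A → B → F → G.

Variance along critical path = 2.778 + 1.778 + 7.111 + 11.111 = 22.778; σ = 4.773 days.
D = μ + z·σ = 40 + 2.326·4.773 = 51.1 days

51.1 days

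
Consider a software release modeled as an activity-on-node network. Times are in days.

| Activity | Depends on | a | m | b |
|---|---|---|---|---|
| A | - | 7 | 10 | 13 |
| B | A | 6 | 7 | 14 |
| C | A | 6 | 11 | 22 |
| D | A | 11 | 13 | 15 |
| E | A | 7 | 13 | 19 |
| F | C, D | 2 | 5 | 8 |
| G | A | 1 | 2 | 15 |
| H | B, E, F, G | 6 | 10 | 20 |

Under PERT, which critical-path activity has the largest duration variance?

te_A = (7 + 4·10 + 13)/6 = 60/6 = 10; σ²_A = ((13−7)/6)² = 1.000
te_B = (6 + 4·7 + 14)/6 = 48/6 = 8; σ²_B = ((14−6)/6)² = 1.778
te_C = (6 + 4·11 + 22)/6 = 72/6 = 12; σ²_C = ((22−6)/6)² = 7.111
te_D = (11 + 4·13 + 15)/6 = 78/6 = 13; σ²_D = ((15−11)/6)² = 0.444
te_E = (7 + 4·13 + 19)/6 = 78/6 = 13; σ²_E = ((19−7)/6)² = 4.000
te_F = (2 + 4·5 + 8)/6 = 30/6 = 5; σ²_F = ((8−2)/6)² = 1.000
te_G = (1 + 4·2 + 15)/6 = 24/6 = 4; σ²_G = ((15−1)/6)² = 5.444
te_H = (6 + 4·10 + 20)/6 = 66/6 = 11; σ²_H = ((20−6)/6)² = 5.444

Forward pass:
ES_A = 0; EF_A = 10
ES_B = 10; EF_B = 10+8 = 18
ES_C = 10; EF_C = 10+12 = 22
ES_D = 10; EF_D = 10+13 = 23
ES_E = 10; EF_E = 10+13 = 23
ES_F = max(EF_C=22, EF_D=23) = 23; EF_F = 23+5 = 28
ES_G = 10; EF_G = 10+4 = 14
ES_H = max(EF_B=18, EF_E=23, EF_F=28, EF_G=14) = 28; EF_H = 28+11 = 39
Expected project duration μ = 39 days. Critical path: A → D → F → H.

Variances on critical path: σ²_A=1.000, σ²_D=0.444, σ²_F=1.000, σ²_H=5.444.
Largest is σ²_H = 5.444.

H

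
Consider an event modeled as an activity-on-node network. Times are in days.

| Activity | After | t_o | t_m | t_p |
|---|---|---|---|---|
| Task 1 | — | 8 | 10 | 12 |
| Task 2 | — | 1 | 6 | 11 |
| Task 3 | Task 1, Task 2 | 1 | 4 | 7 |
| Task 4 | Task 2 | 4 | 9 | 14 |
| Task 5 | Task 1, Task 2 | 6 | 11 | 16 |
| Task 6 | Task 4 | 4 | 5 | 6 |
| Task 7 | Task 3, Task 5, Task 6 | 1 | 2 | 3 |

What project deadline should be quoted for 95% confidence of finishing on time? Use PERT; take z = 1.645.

te_Task 1 = (8 + 4·10 + 12)/6 = 60/6 = 10; σ²_Task 1 = ((12−8)/6)² = 0.444
te_Task 2 = (1 + 4·6 + 11)/6 = 36/6 = 6; σ²_Task 2 = ((11−1)/6)² = 2.778
te_Task 3 = (1 + 4·4 + 7)/6 = 24/6 = 4; σ²_Task 3 = ((7−1)/6)² = 1.000
te_Task 4 = (4 + 4·9 + 14)/6 = 54/6 = 9; σ²_Task 4 = ((14−4)/6)² = 2.778
te_Task 5 = (6 + 4·11 + 16)/6 = 66/6 = 11; σ²_Task 5 = ((16−6)/6)² = 2.778
te_Task 6 = (4 + 4·5 + 6)/6 = 30/6 = 5; σ²_Task 6 = ((6−4)/6)² = 0.111
te_Task 7 = (1 + 4·2 + 3)/6 = 12/6 = 2; σ²_Task 7 = ((3−1)/6)² = 0.111

Forward pass:
ES_Task 1 = 0; EF_Task 1 = 10
ES_Task 2 = 0; EF_Task 2 = 6
ES_Task 3 = max(EF_Task 1=10, EF_Task 2=6) = 10; EF_Task 3 = 10+4 = 14
ES_Task 4 = 6; EF_Task 4 = 6+9 = 15
ES_Task 5 = max(EF_Task 1=10, EF_Task 2=6) = 10; EF_Task 5 = 10+11 = 21
ES_Task 6 = 15; EF_Task 6 = 15+5 = 20
ES_Task 7 = max(EF_Task 3=14, EF_Task 5=21, EF_Task 6=20) = 21; EF_Task 7 = 21+2 = 23
Expected project duration μ = 23 days. Critical path: Task 1 → Task 5 → Task 7.

Variance along critical path = 0.444 + 2.778 + 0.111 = 3.333; σ = 1.826 days.
D = μ + z·σ = 23 + 1.645·1.826 = 26.0 days

26.0 days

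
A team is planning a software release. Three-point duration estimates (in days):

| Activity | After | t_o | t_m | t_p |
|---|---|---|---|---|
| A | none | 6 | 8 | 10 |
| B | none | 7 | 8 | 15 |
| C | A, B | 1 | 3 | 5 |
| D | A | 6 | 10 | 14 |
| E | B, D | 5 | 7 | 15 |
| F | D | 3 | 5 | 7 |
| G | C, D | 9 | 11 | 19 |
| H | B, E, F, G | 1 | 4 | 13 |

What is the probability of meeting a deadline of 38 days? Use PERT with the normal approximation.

0.841

te_A = (6 + 4·8 + 10)/6 = 48/6 = 8; σ²_A = ((10−6)/6)² = 0.444
te_B = (7 + 4·8 + 15)/6 = 54/6 = 9; σ²_B = ((15−7)/6)² = 1.778
te_C = (1 + 4·3 + 5)/6 = 18/6 = 3; σ²_C = ((5−1)/6)² = 0.444
te_D = (6 + 4·10 + 14)/6 = 60/6 = 10; σ²_D = ((14−6)/6)² = 1.778
te_E = (5 + 4·7 + 15)/6 = 48/6 = 8; σ²_E = ((15−5)/6)² = 2.778
te_F = (3 + 4·5 + 7)/6 = 30/6 = 5; σ²_F = ((7−3)/6)² = 0.444
te_G = (9 + 4·11 + 19)/6 = 72/6 = 12; σ²_G = ((19−9)/6)² = 2.778
te_H = (1 + 4·4 + 13)/6 = 30/6 = 5; σ²_H = ((13−1)/6)² = 4.000

Forward pass:
ES_A = 0; EF_A = 8
ES_B = 0; EF_B = 9
ES_C = max(EF_A=8, EF_B=9) = 9; EF_C = 9+3 = 12
ES_D = 8; EF_D = 8+10 = 18
ES_E = max(EF_B=9, EF_D=18) = 18; EF_E = 18+8 = 26
ES_F = 18; EF_F = 18+5 = 23
ES_G = max(EF_C=12, EF_D=18) = 18; EF_G = 18+12 = 30
ES_H = max(EF_B=9, EF_E=26, EF_F=23, EF_G=30) = 30; EF_H = 30+5 = 35
Expected project duration μ = 35 days. Critical path: A → D → G → H.

Variance along critical path = 0.444 + 1.778 + 2.778 + 4.000 = 9.000; σ = √9.000 = 3.000 days.
Z = (38 − 35) / 3.000 = 1.000
P(T ≤ 38) = Φ(1.000) ≈ 0.841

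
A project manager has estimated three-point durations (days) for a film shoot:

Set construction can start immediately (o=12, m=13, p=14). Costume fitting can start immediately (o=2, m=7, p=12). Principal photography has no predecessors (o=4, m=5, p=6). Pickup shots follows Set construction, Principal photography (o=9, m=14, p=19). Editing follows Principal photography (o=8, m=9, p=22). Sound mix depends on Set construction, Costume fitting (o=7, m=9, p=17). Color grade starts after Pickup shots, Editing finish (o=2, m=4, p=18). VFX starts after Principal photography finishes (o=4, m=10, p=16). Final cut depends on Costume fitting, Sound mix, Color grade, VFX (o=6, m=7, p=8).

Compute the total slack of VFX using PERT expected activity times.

18 days

te_Set construction = (12 + 4·13 + 14)/6 = 78/6 = 13
te_Costume fitting = (2 + 4·7 + 12)/6 = 42/6 = 7
te_Principal photography = (4 + 4·5 + 6)/6 = 30/6 = 5
te_Pickup shots = (9 + 4·14 + 19)/6 = 84/6 = 14
te_Editing = (8 + 4·9 + 22)/6 = 66/6 = 11
te_Sound mix = (7 + 4·9 + 17)/6 = 60/6 = 10
te_Color grade = (2 + 4·4 + 18)/6 = 36/6 = 6
te_VFX = (4 + 4·10 + 16)/6 = 60/6 = 10
te_Final cut = (6 + 4·7 + 8)/6 = 42/6 = 7

Forward pass:
ES_Set construction = 0; EF_Set construction = 13
ES_Costume fitting = 0; EF_Costume fitting = 7
ES_Principal photography = 0; EF_Principal photography = 5
ES_Pickup shots = max(EF_Set construction=13, EF_Principal photography=5) = 13; EF_Pickup shots = 13+14 = 27
ES_Editing = 5; EF_Editing = 5+11 = 16
ES_Sound mix = max(EF_Set construction=13, EF_Costume fitting=7) = 13; EF_Sound mix = 13+10 = 23
ES_Color grade = max(EF_Pickup shots=27, EF_Editing=16) = 27; EF_Color grade = 27+6 = 33
ES_VFX = 5; EF_VFX = 5+10 = 15
ES_Final cut = max(EF_Costume fitting=7, EF_Sound mix=23, EF_Color grade=33, EF_VFX=15) = 33; EF_Final cut = 33+7 = 40
Expected project duration μ = 40 days. Critical path: Set construction → Pickup shots → Color grade → Final cut.

Backward pass:
LF_Final cut = 40; LS_Final cut = 40−7 = 33
LF_VFX = LS_Final cut = 33; LS_VFX = 33−10 = 23
LF_Color grade = LS_Final cut = 33; LS_Color grade = 33−6 = 27
LF_Sound mix = LS_Final cut = 33; LS_Sound mix = 33−10 = 23
LF_Editing = LS_Color grade = 27; LS_Editing = 27−11 = 16
LF_Pickup shots = LS_Color grade = 27; LS_Pickup shots = 27−14 = 13
LF_Principal photography = min(LS_Pickup shots=13, LS_Editing=16, LS_VFX=23) = 13; LS_Principal photography = 13−5 = 8
LF_Costume fitting = min(LS_Sound mix=23, LS_Final cut=33) = 23; LS_Costume fitting = 23−7 = 16
LF_Set construction = min(LS_Pickup shots=13, LS_Sound mix=23) = 13; LS_Set construction = 13−13 = 0
Slack_VFX = LS_VFX − ES_VFX = 23 − 5 = 18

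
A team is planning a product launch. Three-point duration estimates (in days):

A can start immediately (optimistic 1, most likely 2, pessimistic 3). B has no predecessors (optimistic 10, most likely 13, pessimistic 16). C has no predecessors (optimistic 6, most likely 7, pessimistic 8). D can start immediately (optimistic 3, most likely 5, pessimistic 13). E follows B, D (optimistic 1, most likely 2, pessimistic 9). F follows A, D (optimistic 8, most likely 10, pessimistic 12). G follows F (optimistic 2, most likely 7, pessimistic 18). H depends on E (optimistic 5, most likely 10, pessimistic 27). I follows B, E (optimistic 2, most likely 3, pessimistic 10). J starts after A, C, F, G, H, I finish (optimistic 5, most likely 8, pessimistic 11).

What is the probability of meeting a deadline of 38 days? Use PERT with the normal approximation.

0.685

te_A = (1 + 4·2 + 3)/6 = 12/6 = 2; σ²_A = ((3−1)/6)² = 0.111
te_B = (10 + 4·13 + 16)/6 = 78/6 = 13; σ²_B = ((16−10)/6)² = 1.000
te_C = (6 + 4·7 + 8)/6 = 42/6 = 7; σ²_C = ((8−6)/6)² = 0.111
te_D = (3 + 4·5 + 13)/6 = 36/6 = 6; σ²_D = ((13−3)/6)² = 2.778
te_E = (1 + 4·2 + 9)/6 = 18/6 = 3; σ²_E = ((9−1)/6)² = 1.778
te_F = (8 + 4·10 + 12)/6 = 60/6 = 10; σ²_F = ((12−8)/6)² = 0.444
te_G = (2 + 4·7 + 18)/6 = 48/6 = 8; σ²_G = ((18−2)/6)² = 7.111
te_H = (5 + 4·10 + 27)/6 = 72/6 = 12; σ²_H = ((27−5)/6)² = 13.444
te_I = (2 + 4·3 + 10)/6 = 24/6 = 4; σ²_I = ((10−2)/6)² = 1.778
te_J = (5 + 4·8 + 11)/6 = 48/6 = 8; σ²_J = ((11−5)/6)² = 1.000

Forward pass:
ES_A = 0; EF_A = 2
ES_B = 0; EF_B = 13
ES_C = 0; EF_C = 7
ES_D = 0; EF_D = 6
ES_E = max(EF_B=13, EF_D=6) = 13; EF_E = 13+3 = 16
ES_F = max(EF_A=2, EF_D=6) = 6; EF_F = 6+10 = 16
ES_G = 16; EF_G = 16+8 = 24
ES_H = 16; EF_H = 16+12 = 28
ES_I = max(EF_B=13, EF_E=16) = 16; EF_I = 16+4 = 20
ES_J = max(EF_A=2, EF_C=7, EF_F=16, EF_G=24, EF_H=28, EF_I=20) = 28; EF_J = 28+8 = 36
Expected project duration μ = 36 days. Critical path: B → E → H → J.

Variance along critical path = 1.000 + 1.778 + 13.444 + 1.000 = 17.222; σ = √17.222 = 4.150 days.
Z = (38 − 36) / 4.150 = 0.482
P(T ≤ 38) = Φ(0.482) ≈ 0.685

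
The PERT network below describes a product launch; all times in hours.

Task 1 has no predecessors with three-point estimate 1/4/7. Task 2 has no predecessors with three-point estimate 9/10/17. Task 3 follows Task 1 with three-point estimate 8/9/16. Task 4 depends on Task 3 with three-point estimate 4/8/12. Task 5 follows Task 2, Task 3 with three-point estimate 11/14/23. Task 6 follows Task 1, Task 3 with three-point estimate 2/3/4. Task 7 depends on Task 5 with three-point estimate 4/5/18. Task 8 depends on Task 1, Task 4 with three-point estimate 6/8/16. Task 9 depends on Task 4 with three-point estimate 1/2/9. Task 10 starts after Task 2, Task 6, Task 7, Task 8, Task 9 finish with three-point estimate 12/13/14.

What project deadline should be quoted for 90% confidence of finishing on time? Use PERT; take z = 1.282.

53.5 hours

te_Task 1 = (1 + 4·4 + 7)/6 = 24/6 = 4; σ²_Task 1 = ((7−1)/6)² = 1.000
te_Task 2 = (9 + 4·10 + 17)/6 = 66/6 = 11; σ²_Task 2 = ((17−9)/6)² = 1.778
te_Task 3 = (8 + 4·9 + 16)/6 = 60/6 = 10; σ²_Task 3 = ((16−8)/6)² = 1.778
te_Task 4 = (4 + 4·8 + 12)/6 = 48/6 = 8; σ²_Task 4 = ((12−4)/6)² = 1.778
te_Task 5 = (11 + 4·14 + 23)/6 = 90/6 = 15; σ²_Task 5 = ((23−11)/6)² = 4.000
te_Task 6 = (2 + 4·3 + 4)/6 = 18/6 = 3; σ²_Task 6 = ((4−2)/6)² = 0.111
te_Task 7 = (4 + 4·5 + 18)/6 = 42/6 = 7; σ²_Task 7 = ((18−4)/6)² = 5.444
te_Task 8 = (6 + 4·8 + 16)/6 = 54/6 = 9; σ²_Task 8 = ((16−6)/6)² = 2.778
te_Task 9 = (1 + 4·2 + 9)/6 = 18/6 = 3; σ²_Task 9 = ((9−1)/6)² = 1.778
te_Task 10 = (12 + 4·13 + 14)/6 = 78/6 = 13; σ²_Task 10 = ((14−12)/6)² = 0.111

Forward pass:
ES_Task 1 = 0; EF_Task 1 = 4
ES_Task 2 = 0; EF_Task 2 = 11
ES_Task 3 = 4; EF_Task 3 = 4+10 = 14
ES_Task 4 = 14; EF_Task 4 = 14+8 = 22
ES_Task 5 = max(EF_Task 2=11, EF_Task 3=14) = 14; EF_Task 5 = 14+15 = 29
ES_Task 6 = max(EF_Task 1=4, EF_Task 3=14) = 14; EF_Task 6 = 14+3 = 17
ES_Task 7 = 29; EF_Task 7 = 29+7 = 36
ES_Task 8 = max(EF_Task 1=4, EF_Task 4=22) = 22; EF_Task 8 = 22+9 = 31
ES_Task 9 = 22; EF_Task 9 = 22+3 = 25
ES_Task 10 = max(EF_Task 2=11, EF_Task 6=17, EF_Task 7=36, EF_Task 8=31, EF_Task 9=25) = 36; EF_Task 10 = 36+13 = 49
Expected project duration μ = 49 hours. Critical path: Task 1 → Task 3 → Task 5 → Task 7 → Task 10.

Variance along critical path = 1.000 + 1.778 + 4.000 + 5.444 + 0.111 = 12.333; σ = 3.512 hours.
D = μ + z·σ = 49 + 1.282·3.512 = 53.5 hours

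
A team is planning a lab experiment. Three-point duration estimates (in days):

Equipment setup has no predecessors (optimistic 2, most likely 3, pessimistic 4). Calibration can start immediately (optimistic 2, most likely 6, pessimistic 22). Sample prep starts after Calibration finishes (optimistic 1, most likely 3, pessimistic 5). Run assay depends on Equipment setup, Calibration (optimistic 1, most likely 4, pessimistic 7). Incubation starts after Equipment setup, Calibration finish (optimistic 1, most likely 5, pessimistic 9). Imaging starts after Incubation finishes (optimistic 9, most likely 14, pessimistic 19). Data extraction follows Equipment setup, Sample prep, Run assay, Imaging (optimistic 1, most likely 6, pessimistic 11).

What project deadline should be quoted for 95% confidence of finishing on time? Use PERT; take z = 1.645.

40.1 days

te_Equipment setup = (2 + 4·3 + 4)/6 = 18/6 = 3; σ²_Equipment setup = ((4−2)/6)² = 0.111
te_Calibration = (2 + 4·6 + 22)/6 = 48/6 = 8; σ²_Calibration = ((22−2)/6)² = 11.111
te_Sample prep = (1 + 4·3 + 5)/6 = 18/6 = 3; σ²_Sample prep = ((5−1)/6)² = 0.444
te_Run assay = (1 + 4·4 + 7)/6 = 24/6 = 4; σ²_Run assay = ((7−1)/6)² = 1.000
te_Incubation = (1 + 4·5 + 9)/6 = 30/6 = 5; σ²_Incubation = ((9−1)/6)² = 1.778
te_Imaging = (9 + 4·14 + 19)/6 = 84/6 = 14; σ²_Imaging = ((19−9)/6)² = 2.778
te_Data extraction = (1 + 4·6 + 11)/6 = 36/6 = 6; σ²_Data extraction = ((11−1)/6)² = 2.778

Forward pass:
ES_Equipment setup = 0; EF_Equipment setup = 3
ES_Calibration = 0; EF_Calibration = 8
ES_Sample prep = 8; EF_Sample prep = 8+3 = 11
ES_Run assay = max(EF_Equipment setup=3, EF_Calibration=8) = 8; EF_Run assay = 8+4 = 12
ES_Incubation = max(EF_Equipment setup=3, EF_Calibration=8) = 8; EF_Incubation = 8+5 = 13
ES_Imaging = 13; EF_Imaging = 13+14 = 27
ES_Data extraction = max(EF_Equipment setup=3, EF_Sample prep=11, EF_Run assay=12, EF_Imaging=27) = 27; EF_Data extraction = 27+6 = 33
Expected project duration μ = 33 days. Critical path: Calibration → Incubation → Imaging → Data extraction.

Variance along critical path = 11.111 + 1.778 + 2.778 + 2.778 = 18.444; σ = 4.295 days.
D = μ + z·σ = 33 + 1.645·4.295 = 40.1 days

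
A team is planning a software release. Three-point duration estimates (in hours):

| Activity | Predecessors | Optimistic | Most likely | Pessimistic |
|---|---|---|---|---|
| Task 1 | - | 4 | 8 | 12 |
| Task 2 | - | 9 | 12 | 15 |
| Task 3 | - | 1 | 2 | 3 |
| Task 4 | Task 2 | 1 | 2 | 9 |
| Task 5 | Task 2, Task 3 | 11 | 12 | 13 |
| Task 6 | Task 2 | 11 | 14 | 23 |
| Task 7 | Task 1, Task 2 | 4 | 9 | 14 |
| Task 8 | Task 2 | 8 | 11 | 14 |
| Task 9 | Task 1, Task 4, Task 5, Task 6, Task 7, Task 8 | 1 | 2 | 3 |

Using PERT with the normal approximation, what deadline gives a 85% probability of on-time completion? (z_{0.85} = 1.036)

te_Task 1 = (4 + 4·8 + 12)/6 = 48/6 = 8; σ²_Task 1 = ((12−4)/6)² = 1.778
te_Task 2 = (9 + 4·12 + 15)/6 = 72/6 = 12; σ²_Task 2 = ((15−9)/6)² = 1.000
te_Task 3 = (1 + 4·2 + 3)/6 = 12/6 = 2; σ²_Task 3 = ((3−1)/6)² = 0.111
te_Task 4 = (1 + 4·2 + 9)/6 = 18/6 = 3; σ²_Task 4 = ((9−1)/6)² = 1.778
te_Task 5 = (11 + 4·12 + 13)/6 = 72/6 = 12; σ²_Task 5 = ((13−11)/6)² = 0.111
te_Task 6 = (11 + 4·14 + 23)/6 = 90/6 = 15; σ²_Task 6 = ((23−11)/6)² = 4.000
te_Task 7 = (4 + 4·9 + 14)/6 = 54/6 = 9; σ²_Task 7 = ((14−4)/6)² = 2.778
te_Task 8 = (8 + 4·11 + 14)/6 = 66/6 = 11; σ²_Task 8 = ((14−8)/6)² = 1.000
te_Task 9 = (1 + 4·2 + 3)/6 = 12/6 = 2; σ²_Task 9 = ((3−1)/6)² = 0.111

Forward pass:
ES_Task 1 = 0; EF_Task 1 = 8
ES_Task 2 = 0; EF_Task 2 = 12
ES_Task 3 = 0; EF_Task 3 = 2
ES_Task 4 = 12; EF_Task 4 = 12+3 = 15
ES_Task 5 = max(EF_Task 2=12, EF_Task 3=2) = 12; EF_Task 5 = 12+12 = 24
ES_Task 6 = 12; EF_Task 6 = 12+15 = 27
ES_Task 7 = max(EF_Task 1=8, EF_Task 2=12) = 12; EF_Task 7 = 12+9 = 21
ES_Task 8 = 12; EF_Task 8 = 12+11 = 23
ES_Task 9 = max(EF_Task 1=8, EF_Task 4=15, EF_Task 5=24, EF_Task 6=27, EF_Task 7=21, EF_Task 8=23) = 27; EF_Task 9 = 27+2 = 29
Expected project duration μ = 29 hours. Critical path: Task 2 → Task 6 → Task 9.

Variance along critical path = 1.000 + 4.000 + 0.111 = 5.111; σ = 2.261 hours.
D = μ + z·σ = 29 + 1.036·2.261 = 31.3 hours

31.3 hours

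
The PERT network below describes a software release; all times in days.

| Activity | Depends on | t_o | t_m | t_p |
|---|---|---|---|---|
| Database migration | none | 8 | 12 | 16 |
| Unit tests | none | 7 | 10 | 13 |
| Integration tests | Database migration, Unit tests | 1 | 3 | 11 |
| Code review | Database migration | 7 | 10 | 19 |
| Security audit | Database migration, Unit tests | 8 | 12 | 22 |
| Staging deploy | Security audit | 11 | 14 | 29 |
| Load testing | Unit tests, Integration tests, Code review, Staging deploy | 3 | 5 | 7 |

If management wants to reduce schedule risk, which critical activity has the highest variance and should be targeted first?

Staging deploy

te_Database migration = (8 + 4·12 + 16)/6 = 72/6 = 12; σ²_Database migration = ((16−8)/6)² = 1.778
te_Unit tests = (7 + 4·10 + 13)/6 = 60/6 = 10; σ²_Unit tests = ((13−7)/6)² = 1.000
te_Integration tests = (1 + 4·3 + 11)/6 = 24/6 = 4; σ²_Integration tests = ((11−1)/6)² = 2.778
te_Code review = (7 + 4·10 + 19)/6 = 66/6 = 11; σ²_Code review = ((19−7)/6)² = 4.000
te_Security audit = (8 + 4·12 + 22)/6 = 78/6 = 13; σ²_Security audit = ((22−8)/6)² = 5.444
te_Staging deploy = (11 + 4·14 + 29)/6 = 96/6 = 16; σ²_Staging deploy = ((29−11)/6)² = 9.000
te_Load testing = (3 + 4·5 + 7)/6 = 30/6 = 5; σ²_Load testing = ((7−3)/6)² = 0.444

Forward pass:
ES_Database migration = 0; EF_Database migration = 12
ES_Unit tests = 0; EF_Unit tests = 10
ES_Integration tests = max(EF_Database migration=12, EF_Unit tests=10) = 12; EF_Integration tests = 12+4 = 16
ES_Code review = 12; EF_Code review = 12+11 = 23
ES_Security audit = max(EF_Database migration=12, EF_Unit tests=10) = 12; EF_Security audit = 12+13 = 25
ES_Staging deploy = 25; EF_Staging deploy = 25+16 = 41
ES_Load testing = max(EF_Unit tests=10, EF_Integration tests=16, EF_Code review=23, EF_Staging deploy=41) = 41; EF_Load testing = 41+5 = 46
Expected project duration μ = 46 days. Critical path: Database migration → Security audit → Staging deploy → Load testing.

Variances on critical path: σ²_Database migration=1.778, σ²_Security audit=5.444, σ²_Staging deploy=9.000, σ²_Load testing=0.444.
Largest is σ²_Staging deploy = 9.000.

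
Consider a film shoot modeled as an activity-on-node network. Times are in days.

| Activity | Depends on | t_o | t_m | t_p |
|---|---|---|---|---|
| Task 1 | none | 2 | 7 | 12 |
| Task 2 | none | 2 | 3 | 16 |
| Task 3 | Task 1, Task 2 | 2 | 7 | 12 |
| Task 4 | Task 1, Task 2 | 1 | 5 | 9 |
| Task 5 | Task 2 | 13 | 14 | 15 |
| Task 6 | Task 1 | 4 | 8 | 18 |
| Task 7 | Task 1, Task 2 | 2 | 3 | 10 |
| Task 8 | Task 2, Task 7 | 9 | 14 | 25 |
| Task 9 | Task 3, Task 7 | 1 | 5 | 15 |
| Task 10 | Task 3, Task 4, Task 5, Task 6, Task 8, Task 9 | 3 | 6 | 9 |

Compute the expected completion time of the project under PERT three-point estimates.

te_Task 1 = (2 + 4·7 + 12)/6 = 42/6 = 7
te_Task 2 = (2 + 4·3 + 16)/6 = 30/6 = 5
te_Task 3 = (2 + 4·7 + 12)/6 = 42/6 = 7
te_Task 4 = (1 + 4·5 + 9)/6 = 30/6 = 5
te_Task 5 = (13 + 4·14 + 15)/6 = 84/6 = 14
te_Task 6 = (4 + 4·8 + 18)/6 = 54/6 = 9
te_Task 7 = (2 + 4·3 + 10)/6 = 24/6 = 4
te_Task 8 = (9 + 4·14 + 25)/6 = 90/6 = 15
te_Task 9 = (1 + 4·5 + 15)/6 = 36/6 = 6
te_Task 10 = (3 + 4·6 + 9)/6 = 36/6 = 6

Forward pass:
ES_Task 1 = 0; EF_Task 1 = 7
ES_Task 2 = 0; EF_Task 2 = 5
ES_Task 3 = max(EF_Task 1=7, EF_Task 2=5) = 7; EF_Task 3 = 7+7 = 14
ES_Task 4 = max(EF_Task 1=7, EF_Task 2=5) = 7; EF_Task 4 = 7+5 = 12
ES_Task 5 = 5; EF_Task 5 = 5+14 = 19
ES_Task 6 = 7; EF_Task 6 = 7+9 = 16
ES_Task 7 = max(EF_Task 1=7, EF_Task 2=5) = 7; EF_Task 7 = 7+4 = 11
ES_Task 8 = max(EF_Task 2=5, EF_Task 7=11) = 11; EF_Task 8 = 11+15 = 26
ES_Task 9 = max(EF_Task 3=14, EF_Task 7=11) = 14; EF_Task 9 = 14+6 = 20
ES_Task 10 = max(EF_Task 3=14, EF_Task 4=12, EF_Task 5=19, EF_Task 6=16, EF_Task 8=26, EF_Task 9=20) = 26; EF_Task 10 = 26+6 = 32
Expected project duration μ = 32 days. Critical path: Task 1 → Task 7 → Task 8 → Task 10.

32 days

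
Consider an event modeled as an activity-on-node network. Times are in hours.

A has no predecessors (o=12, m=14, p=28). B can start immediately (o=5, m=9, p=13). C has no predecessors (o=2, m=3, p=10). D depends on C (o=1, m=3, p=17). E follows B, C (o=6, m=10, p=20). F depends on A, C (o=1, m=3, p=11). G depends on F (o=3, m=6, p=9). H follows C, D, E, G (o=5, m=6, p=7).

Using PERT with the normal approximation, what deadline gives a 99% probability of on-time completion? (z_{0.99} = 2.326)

te_A = (12 + 4·14 + 28)/6 = 96/6 = 16; σ²_A = ((28−12)/6)² = 7.111
te_B = (5 + 4·9 + 13)/6 = 54/6 = 9; σ²_B = ((13−5)/6)² = 1.778
te_C = (2 + 4·3 + 10)/6 = 24/6 = 4; σ²_C = ((10−2)/6)² = 1.778
te_D = (1 + 4·3 + 17)/6 = 30/6 = 5; σ²_D = ((17−1)/6)² = 7.111
te_E = (6 + 4·10 + 20)/6 = 66/6 = 11; σ²_E = ((20−6)/6)² = 5.444
te_F = (1 + 4·3 + 11)/6 = 24/6 = 4; σ²_F = ((11−1)/6)² = 2.778
te_G = (3 + 4·6 + 9)/6 = 36/6 = 6; σ²_G = ((9−3)/6)² = 1.000
te_H = (5 + 4·6 + 7)/6 = 36/6 = 6; σ²_H = ((7−5)/6)² = 0.111

Forward pass:
ES_A = 0; EF_A = 16
ES_B = 0; EF_B = 9
ES_C = 0; EF_C = 4
ES_D = 4; EF_D = 4+5 = 9
ES_E = max(EF_B=9, EF_C=4) = 9; EF_E = 9+11 = 20
ES_F = max(EF_A=16, EF_C=4) = 16; EF_F = 16+4 = 20
ES_G = 20; EF_G = 20+6 = 26
ES_H = max(EF_C=4, EF_D=9, EF_E=20, EF_G=26) = 26; EF_H = 26+6 = 32
Expected project duration μ = 32 hours. Critical path: A → F → G → H.

Variance along critical path = 7.111 + 2.778 + 1.000 + 0.111 = 11.000; σ = 3.317 hours.
D = μ + z·σ = 32 + 2.326·3.317 = 39.7 hours

39.7 hours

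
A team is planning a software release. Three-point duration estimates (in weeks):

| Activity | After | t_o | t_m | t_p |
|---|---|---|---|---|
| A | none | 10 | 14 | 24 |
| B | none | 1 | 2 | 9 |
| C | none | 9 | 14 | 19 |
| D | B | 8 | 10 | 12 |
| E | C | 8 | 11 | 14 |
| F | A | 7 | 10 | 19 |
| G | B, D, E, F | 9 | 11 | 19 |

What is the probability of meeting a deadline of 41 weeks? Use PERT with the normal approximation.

te_A = (10 + 4·14 + 24)/6 = 90/6 = 15; σ²_A = ((24−10)/6)² = 5.444
te_B = (1 + 4·2 + 9)/6 = 18/6 = 3; σ²_B = ((9−1)/6)² = 1.778
te_C = (9 + 4·14 + 19)/6 = 84/6 = 14; σ²_C = ((19−9)/6)² = 2.778
te_D = (8 + 4·10 + 12)/6 = 60/6 = 10; σ²_D = ((12−8)/6)² = 0.444
te_E = (8 + 4·11 + 14)/6 = 66/6 = 11; σ²_E = ((14−8)/6)² = 1.000
te_F = (7 + 4·10 + 19)/6 = 66/6 = 11; σ²_F = ((19−7)/6)² = 4.000
te_G = (9 + 4·11 + 19)/6 = 72/6 = 12; σ²_G = ((19−9)/6)² = 2.778

Forward pass:
ES_A = 0; EF_A = 15
ES_B = 0; EF_B = 3
ES_C = 0; EF_C = 14
ES_D = 3; EF_D = 3+10 = 13
ES_E = 14; EF_E = 14+11 = 25
ES_F = 15; EF_F = 15+11 = 26
ES_G = max(EF_B=3, EF_D=13, EF_E=25, EF_F=26) = 26; EF_G = 26+12 = 38
Expected project duration μ = 38 weeks. Critical path: A → F → G.

Variance along critical path = 5.444 + 4.000 + 2.778 = 12.222; σ = √12.222 = 3.496 weeks.
Z = (41 − 38) / 3.496 = 0.858
P(T ≤ 41) = Φ(0.858) ≈ 0.805

0.805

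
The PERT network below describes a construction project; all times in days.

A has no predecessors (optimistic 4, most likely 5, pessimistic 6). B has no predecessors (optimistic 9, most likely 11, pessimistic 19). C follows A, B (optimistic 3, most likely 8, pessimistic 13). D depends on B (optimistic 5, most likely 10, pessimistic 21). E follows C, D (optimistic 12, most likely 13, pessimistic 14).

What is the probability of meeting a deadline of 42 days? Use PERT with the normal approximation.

0.971

te_A = (4 + 4·5 + 6)/6 = 30/6 = 5; σ²_A = ((6−4)/6)² = 0.111
te_B = (9 + 4·11 + 19)/6 = 72/6 = 12; σ²_B = ((19−9)/6)² = 2.778
te_C = (3 + 4·8 + 13)/6 = 48/6 = 8; σ²_C = ((13−3)/6)² = 2.778
te_D = (5 + 4·10 + 21)/6 = 66/6 = 11; σ²_D = ((21−5)/6)² = 7.111
te_E = (12 + 4·13 + 14)/6 = 78/6 = 13; σ²_E = ((14−12)/6)² = 0.111

Forward pass:
ES_A = 0; EF_A = 5
ES_B = 0; EF_B = 12
ES_C = max(EF_A=5, EF_B=12) = 12; EF_C = 12+8 = 20
ES_D = 12; EF_D = 12+11 = 23
ES_E = max(EF_C=20, EF_D=23) = 23; EF_E = 23+13 = 36
Expected project duration μ = 36 days. Critical path: B → D → E.

Variance along critical path = 2.778 + 7.111 + 0.111 = 10.000; σ = √10.000 = 3.162 days.
Z = (42 − 36) / 3.162 = 1.897
P(T ≤ 42) = Φ(1.897) ≈ 0.971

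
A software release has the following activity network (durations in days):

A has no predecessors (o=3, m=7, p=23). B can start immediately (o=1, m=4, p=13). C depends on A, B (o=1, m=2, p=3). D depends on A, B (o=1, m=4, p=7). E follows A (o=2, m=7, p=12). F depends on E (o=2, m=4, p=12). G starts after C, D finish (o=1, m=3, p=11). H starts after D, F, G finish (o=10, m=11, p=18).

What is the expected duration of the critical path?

33 days

te_A = (3 + 4·7 + 23)/6 = 54/6 = 9
te_B = (1 + 4·4 + 13)/6 = 30/6 = 5
te_C = (1 + 4·2 + 3)/6 = 12/6 = 2
te_D = (1 + 4·4 + 7)/6 = 24/6 = 4
te_E = (2 + 4·7 + 12)/6 = 42/6 = 7
te_F = (2 + 4·4 + 12)/6 = 30/6 = 5
te_G = (1 + 4·3 + 11)/6 = 24/6 = 4
te_H = (10 + 4·11 + 18)/6 = 72/6 = 12

Forward pass:
ES_A = 0; EF_A = 9
ES_B = 0; EF_B = 5
ES_C = max(EF_A=9, EF_B=5) = 9; EF_C = 9+2 = 11
ES_D = max(EF_A=9, EF_B=5) = 9; EF_D = 9+4 = 13
ES_E = 9; EF_E = 9+7 = 16
ES_F = 16; EF_F = 16+5 = 21
ES_G = max(EF_C=11, EF_D=13) = 13; EF_G = 13+4 = 17
ES_H = max(EF_D=13, EF_F=21, EF_G=17) = 21; EF_H = 21+12 = 33
Expected project duration μ = 33 days. Critical path: A → E → F → H.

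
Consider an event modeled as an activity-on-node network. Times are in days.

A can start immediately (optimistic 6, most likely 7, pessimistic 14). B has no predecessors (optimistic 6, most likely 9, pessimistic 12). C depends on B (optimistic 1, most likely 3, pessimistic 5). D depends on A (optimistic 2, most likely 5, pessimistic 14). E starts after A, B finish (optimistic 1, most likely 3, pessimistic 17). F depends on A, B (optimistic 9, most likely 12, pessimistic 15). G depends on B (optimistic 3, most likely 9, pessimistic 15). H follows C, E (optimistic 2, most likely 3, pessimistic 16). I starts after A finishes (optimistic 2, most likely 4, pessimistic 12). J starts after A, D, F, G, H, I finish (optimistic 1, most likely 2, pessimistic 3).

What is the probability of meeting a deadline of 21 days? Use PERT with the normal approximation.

te_A = (6 + 4·7 + 14)/6 = 48/6 = 8; σ²_A = ((14−6)/6)² = 1.778
te_B = (6 + 4·9 + 12)/6 = 54/6 = 9; σ²_B = ((12−6)/6)² = 1.000
te_C = (1 + 4·3 + 5)/6 = 18/6 = 3; σ²_C = ((5−1)/6)² = 0.444
te_D = (2 + 4·5 + 14)/6 = 36/6 = 6; σ²_D = ((14−2)/6)² = 4.000
te_E = (1 + 4·3 + 17)/6 = 30/6 = 5; σ²_E = ((17−1)/6)² = 7.111
te_F = (9 + 4·12 + 15)/6 = 72/6 = 12; σ²_F = ((15−9)/6)² = 1.000
te_G = (3 + 4·9 + 15)/6 = 54/6 = 9; σ²_G = ((15−3)/6)² = 4.000
te_H = (2 + 4·3 + 16)/6 = 30/6 = 5; σ²_H = ((16−2)/6)² = 5.444
te_I = (2 + 4·4 + 12)/6 = 30/6 = 5; σ²_I = ((12−2)/6)² = 2.778
te_J = (1 + 4·2 + 3)/6 = 12/6 = 2; σ²_J = ((3−1)/6)² = 0.111

Forward pass:
ES_A = 0; EF_A = 8
ES_B = 0; EF_B = 9
ES_C = 9; EF_C = 9+3 = 12
ES_D = 8; EF_D = 8+6 = 14
ES_E = max(EF_A=8, EF_B=9) = 9; EF_E = 9+5 = 14
ES_F = max(EF_A=8, EF_B=9) = 9; EF_F = 9+12 = 21
ES_G = 9; EF_G = 9+9 = 18
ES_H = max(EF_C=12, EF_E=14) = 14; EF_H = 14+5 = 19
ES_I = 8; EF_I = 8+5 = 13
ES_J = max(EF_A=8, EF_D=14, EF_F=21, EF_G=18, EF_H=19, EF_I=13) = 21; EF_J = 21+2 = 23
Expected project duration μ = 23 days. Critical path: B → F → J.

Variance along critical path = 1.000 + 1.000 + 0.111 = 2.111; σ = √2.111 = 1.453 days.
Z = (21 − 23) / 1.453 = -1.376
P(T ≤ 21) = Φ(-1.376) ≈ 0.084

0.084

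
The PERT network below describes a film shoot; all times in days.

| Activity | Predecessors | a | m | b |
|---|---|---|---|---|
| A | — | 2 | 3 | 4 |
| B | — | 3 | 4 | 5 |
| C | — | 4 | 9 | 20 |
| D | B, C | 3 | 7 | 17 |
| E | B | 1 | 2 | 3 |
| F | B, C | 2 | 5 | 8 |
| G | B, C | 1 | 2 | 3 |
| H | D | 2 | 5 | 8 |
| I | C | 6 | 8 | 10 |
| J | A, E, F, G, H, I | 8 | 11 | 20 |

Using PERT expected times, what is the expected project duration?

35 days

te_A = (2 + 4·3 + 4)/6 = 18/6 = 3
te_B = (3 + 4·4 + 5)/6 = 24/6 = 4
te_C = (4 + 4·9 + 20)/6 = 60/6 = 10
te_D = (3 + 4·7 + 17)/6 = 48/6 = 8
te_E = (1 + 4·2 + 3)/6 = 12/6 = 2
te_F = (2 + 4·5 + 8)/6 = 30/6 = 5
te_G = (1 + 4·2 + 3)/6 = 12/6 = 2
te_H = (2 + 4·5 + 8)/6 = 30/6 = 5
te_I = (6 + 4·8 + 10)/6 = 48/6 = 8
te_J = (8 + 4·11 + 20)/6 = 72/6 = 12

Forward pass:
ES_A = 0; EF_A = 3
ES_B = 0; EF_B = 4
ES_C = 0; EF_C = 10
ES_D = max(EF_B=4, EF_C=10) = 10; EF_D = 10+8 = 18
ES_E = 4; EF_E = 4+2 = 6
ES_F = max(EF_B=4, EF_C=10) = 10; EF_F = 10+5 = 15
ES_G = max(EF_B=4, EF_C=10) = 10; EF_G = 10+2 = 12
ES_H = 18; EF_H = 18+5 = 23
ES_I = 10; EF_I = 10+8 = 18
ES_J = max(EF_A=3, EF_E=6, EF_F=15, EF_G=12, EF_H=23, EF_I=18) = 23; EF_J = 23+12 = 35
Expected project duration μ = 35 days. Critical path: C → D → H → J.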